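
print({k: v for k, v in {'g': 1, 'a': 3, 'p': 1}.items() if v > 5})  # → {}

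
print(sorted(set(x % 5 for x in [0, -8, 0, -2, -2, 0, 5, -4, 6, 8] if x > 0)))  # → [0, 1, 3]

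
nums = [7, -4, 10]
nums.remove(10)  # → [7, -4]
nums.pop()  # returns -4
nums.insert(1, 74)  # [7, 74]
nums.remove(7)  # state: [74]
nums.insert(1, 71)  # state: [74, 71]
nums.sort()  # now [71, 74]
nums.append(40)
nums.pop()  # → 40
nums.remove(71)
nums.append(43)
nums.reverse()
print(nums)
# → [43, 74]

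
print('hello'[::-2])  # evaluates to olh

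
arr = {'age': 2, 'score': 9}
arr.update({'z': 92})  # {'age': 2, 'score': 9, 'z': 92}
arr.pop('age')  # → 2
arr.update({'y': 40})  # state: {'score': 9, 'z': 92, 'y': 40}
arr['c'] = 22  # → {'score': 9, 'z': 92, 'y': 40, 'c': 22}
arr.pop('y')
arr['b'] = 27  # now {'score': 9, 'z': 92, 'c': 22, 'b': 27}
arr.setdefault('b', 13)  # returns 27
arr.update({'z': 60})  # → {'score': 9, 'z': 60, 'c': 22, 'b': 27}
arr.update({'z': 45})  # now {'score': 9, 'z': 45, 'c': 22, 'b': 27}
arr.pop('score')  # 9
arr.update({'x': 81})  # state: {'z': 45, 'c': 22, 'b': 27, 'x': 81}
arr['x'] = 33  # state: {'z': 45, 'c': 22, 'b': 27, 'x': 33}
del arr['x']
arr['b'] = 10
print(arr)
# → {'z': 45, 'c': 22, 'b': 10}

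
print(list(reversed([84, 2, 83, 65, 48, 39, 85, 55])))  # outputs [55, 85, 39, 48, 65, 83, 2, 84]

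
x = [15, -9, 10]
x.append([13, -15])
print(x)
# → [15, -9, 10, [13, -15]]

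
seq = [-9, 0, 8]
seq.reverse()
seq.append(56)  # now [8, 0, -9, 56]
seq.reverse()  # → [56, -9, 0, 8]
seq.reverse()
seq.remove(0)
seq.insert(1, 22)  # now [8, 22, -9, 56]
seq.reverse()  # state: [56, -9, 22, 8]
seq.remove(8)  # [56, -9, 22]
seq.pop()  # 22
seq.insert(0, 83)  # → [83, 56, -9]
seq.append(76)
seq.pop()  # 76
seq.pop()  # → -9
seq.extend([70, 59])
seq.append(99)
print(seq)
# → [83, 56, 70, 59, 99]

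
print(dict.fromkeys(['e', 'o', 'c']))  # {'e': None, 'o': None, 'c': None}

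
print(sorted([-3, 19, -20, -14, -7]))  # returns [-20, -14, -7, -3, 19]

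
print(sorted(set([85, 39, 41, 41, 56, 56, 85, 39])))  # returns [39, 41, 56, 85]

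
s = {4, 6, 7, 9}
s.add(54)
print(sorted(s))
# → [4, 6, 7, 9, 54]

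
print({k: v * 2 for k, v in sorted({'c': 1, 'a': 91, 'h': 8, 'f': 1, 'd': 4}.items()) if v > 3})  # {'a': 182, 'd': 8, 'h': 16}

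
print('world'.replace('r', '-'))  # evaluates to wo-ld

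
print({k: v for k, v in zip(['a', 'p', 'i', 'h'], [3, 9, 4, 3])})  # {'a': 3, 'p': 9, 'i': 4, 'h': 3}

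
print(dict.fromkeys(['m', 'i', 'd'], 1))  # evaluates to {'m': 1, 'i': 1, 'd': 1}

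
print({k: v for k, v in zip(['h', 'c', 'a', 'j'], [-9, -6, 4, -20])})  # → {'h': -9, 'c': -6, 'a': 4, 'j': -20}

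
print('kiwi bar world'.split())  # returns ['kiwi', 'bar', 'world']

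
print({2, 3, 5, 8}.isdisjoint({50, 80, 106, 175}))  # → True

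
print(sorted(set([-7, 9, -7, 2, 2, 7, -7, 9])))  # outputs [-7, 2, 7, 9]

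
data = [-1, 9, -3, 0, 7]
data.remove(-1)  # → [9, -3, 0, 7]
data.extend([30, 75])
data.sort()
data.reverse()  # [75, 30, 9, 7, 0, -3]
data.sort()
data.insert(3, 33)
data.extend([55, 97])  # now [-3, 0, 7, 33, 9, 30, 75, 55, 97]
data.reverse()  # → [97, 55, 75, 30, 9, 33, 7, 0, -3]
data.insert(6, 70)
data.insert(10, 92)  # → [97, 55, 75, 30, 9, 33, 70, 7, 0, -3, 92]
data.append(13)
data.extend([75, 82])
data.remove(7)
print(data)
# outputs [97, 55, 75, 30, 9, 33, 70, 0, -3, 92, 13, 75, 82]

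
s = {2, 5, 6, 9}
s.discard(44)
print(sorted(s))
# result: [2, 5, 6, 9]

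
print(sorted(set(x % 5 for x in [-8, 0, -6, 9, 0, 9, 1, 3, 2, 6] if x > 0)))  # [1, 2, 3, 4]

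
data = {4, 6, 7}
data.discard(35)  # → {4, 6, 7}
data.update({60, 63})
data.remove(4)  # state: {6, 7, 60, 63}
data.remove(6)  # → {7, 60, 63}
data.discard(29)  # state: {7, 60, 63}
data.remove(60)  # {7, 63}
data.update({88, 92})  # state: {7, 63, 88, 92}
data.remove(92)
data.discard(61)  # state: {7, 63, 88}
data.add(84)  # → {7, 63, 84, 88}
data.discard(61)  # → {7, 63, 84, 88}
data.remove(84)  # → {7, 63, 88}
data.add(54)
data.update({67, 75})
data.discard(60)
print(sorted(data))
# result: [7, 54, 63, 67, 75, 88]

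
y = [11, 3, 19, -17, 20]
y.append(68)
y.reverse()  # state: [68, 20, -17, 19, 3, 11]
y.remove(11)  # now [68, 20, -17, 19, 3]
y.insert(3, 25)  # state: [68, 20, -17, 25, 19, 3]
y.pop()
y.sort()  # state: [-17, 19, 20, 25, 68]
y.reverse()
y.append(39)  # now [68, 25, 20, 19, -17, 39]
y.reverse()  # [39, -17, 19, 20, 25, 68]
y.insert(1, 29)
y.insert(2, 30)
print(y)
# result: [39, 29, 30, -17, 19, 20, 25, 68]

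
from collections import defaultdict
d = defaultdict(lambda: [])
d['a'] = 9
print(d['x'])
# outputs []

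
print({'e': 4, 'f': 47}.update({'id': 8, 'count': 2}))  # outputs None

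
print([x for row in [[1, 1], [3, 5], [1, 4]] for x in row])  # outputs [1, 1, 3, 5, 1, 4]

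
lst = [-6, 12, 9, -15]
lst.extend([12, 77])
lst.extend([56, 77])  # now [-6, 12, 9, -15, 12, 77, 56, 77]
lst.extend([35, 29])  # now [-6, 12, 9, -15, 12, 77, 56, 77, 35, 29]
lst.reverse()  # [29, 35, 77, 56, 77, 12, -15, 9, 12, -6]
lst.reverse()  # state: [-6, 12, 9, -15, 12, 77, 56, 77, 35, 29]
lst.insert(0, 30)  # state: [30, -6, 12, 9, -15, 12, 77, 56, 77, 35, 29]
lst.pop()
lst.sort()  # [-15, -6, 9, 12, 12, 30, 35, 56, 77, 77]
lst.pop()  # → 77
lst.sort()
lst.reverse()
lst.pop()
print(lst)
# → [77, 56, 35, 30, 12, 12, 9, -6]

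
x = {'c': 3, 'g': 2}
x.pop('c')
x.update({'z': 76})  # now {'g': 2, 'z': 76}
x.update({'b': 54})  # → {'g': 2, 'z': 76, 'b': 54}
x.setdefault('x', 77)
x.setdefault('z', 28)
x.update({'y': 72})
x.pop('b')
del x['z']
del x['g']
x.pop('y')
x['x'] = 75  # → {'x': 75}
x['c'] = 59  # {'x': 75, 'c': 59}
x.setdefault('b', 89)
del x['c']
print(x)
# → {'x': 75, 'b': 89}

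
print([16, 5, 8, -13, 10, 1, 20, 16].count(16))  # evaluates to 2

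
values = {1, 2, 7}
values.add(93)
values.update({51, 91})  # {1, 2, 7, 51, 91, 93}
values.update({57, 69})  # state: {1, 2, 7, 51, 57, 69, 91, 93}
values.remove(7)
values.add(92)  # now {1, 2, 51, 57, 69, 91, 92, 93}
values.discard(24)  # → {1, 2, 51, 57, 69, 91, 92, 93}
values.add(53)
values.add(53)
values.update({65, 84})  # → {1, 2, 51, 53, 57, 65, 69, 84, 91, 92, 93}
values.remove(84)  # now {1, 2, 51, 53, 57, 65, 69, 91, 92, 93}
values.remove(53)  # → {1, 2, 51, 57, 65, 69, 91, 92, 93}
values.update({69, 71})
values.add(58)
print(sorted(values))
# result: [1, 2, 51, 57, 58, 65, 69, 71, 91, 92, 93]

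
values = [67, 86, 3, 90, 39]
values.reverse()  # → [39, 90, 3, 86, 67]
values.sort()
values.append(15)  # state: [3, 39, 67, 86, 90, 15]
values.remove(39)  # [3, 67, 86, 90, 15]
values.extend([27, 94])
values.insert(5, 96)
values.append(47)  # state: [3, 67, 86, 90, 15, 96, 27, 94, 47]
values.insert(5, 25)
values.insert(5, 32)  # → [3, 67, 86, 90, 15, 32, 25, 96, 27, 94, 47]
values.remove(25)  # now [3, 67, 86, 90, 15, 32, 96, 27, 94, 47]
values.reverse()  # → [47, 94, 27, 96, 32, 15, 90, 86, 67, 3]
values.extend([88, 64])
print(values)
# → [47, 94, 27, 96, 32, 15, 90, 86, 67, 3, 88, 64]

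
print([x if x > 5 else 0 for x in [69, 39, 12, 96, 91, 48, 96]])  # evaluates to [69, 39, 12, 96, 91, 48, 96]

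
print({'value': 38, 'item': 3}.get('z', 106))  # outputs 106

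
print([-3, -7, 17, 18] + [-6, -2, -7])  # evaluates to [-3, -7, 17, 18, -6, -2, -7]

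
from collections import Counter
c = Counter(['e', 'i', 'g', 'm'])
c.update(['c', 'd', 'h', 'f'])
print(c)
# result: Counter({'e': 1, 'i': 1, 'g': 1, 'm': 1, 'c': 1, 'd': 1, 'h': 1, 'f': 1})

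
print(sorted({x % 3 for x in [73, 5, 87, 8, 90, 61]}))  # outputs [0, 1, 2]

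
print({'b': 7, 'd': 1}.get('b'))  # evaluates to 7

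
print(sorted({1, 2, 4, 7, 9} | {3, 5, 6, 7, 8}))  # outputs [1, 2, 3, 4, 5, 6, 7, 8, 9]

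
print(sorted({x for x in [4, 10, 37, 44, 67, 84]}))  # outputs [4, 10, 37, 44, 67, 84]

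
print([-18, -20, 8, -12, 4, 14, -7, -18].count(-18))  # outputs 2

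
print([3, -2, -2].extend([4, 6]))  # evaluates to None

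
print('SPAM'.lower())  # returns spam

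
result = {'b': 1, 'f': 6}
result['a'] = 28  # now {'b': 1, 'f': 6, 'a': 28}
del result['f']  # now {'b': 1, 'a': 28}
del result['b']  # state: {'a': 28}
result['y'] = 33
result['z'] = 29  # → {'a': 28, 'y': 33, 'z': 29}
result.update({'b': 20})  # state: {'a': 28, 'y': 33, 'z': 29, 'b': 20}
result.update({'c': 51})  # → {'a': 28, 'y': 33, 'z': 29, 'b': 20, 'c': 51}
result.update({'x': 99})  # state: {'a': 28, 'y': 33, 'z': 29, 'b': 20, 'c': 51, 'x': 99}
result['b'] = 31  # {'a': 28, 'y': 33, 'z': 29, 'b': 31, 'c': 51, 'x': 99}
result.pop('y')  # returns 33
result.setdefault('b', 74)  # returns 31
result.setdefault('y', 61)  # 61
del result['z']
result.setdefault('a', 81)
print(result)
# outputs {'a': 28, 'b': 31, 'c': 51, 'x': 99, 'y': 61}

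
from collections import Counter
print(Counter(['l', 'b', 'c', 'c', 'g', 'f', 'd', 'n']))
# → Counter({'c': 2, 'l': 1, 'b': 1, 'g': 1, 'f': 1, 'd': 1, 'n': 1})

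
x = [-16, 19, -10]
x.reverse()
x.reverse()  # [-16, 19, -10]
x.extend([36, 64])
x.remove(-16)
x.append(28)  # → [19, -10, 36, 64, 28]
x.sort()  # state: [-10, 19, 28, 36, 64]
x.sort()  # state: [-10, 19, 28, 36, 64]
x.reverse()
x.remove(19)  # [64, 36, 28, -10]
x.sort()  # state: [-10, 28, 36, 64]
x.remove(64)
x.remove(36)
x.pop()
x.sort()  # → [-10]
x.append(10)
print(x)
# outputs [-10, 10]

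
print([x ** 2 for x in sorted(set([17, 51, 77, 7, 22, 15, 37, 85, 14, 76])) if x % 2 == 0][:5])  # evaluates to [196, 484, 5776]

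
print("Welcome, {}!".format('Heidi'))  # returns Welcome, Heidi!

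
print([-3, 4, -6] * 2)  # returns [-3, 4, -6, -3, 4, -6]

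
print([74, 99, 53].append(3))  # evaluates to None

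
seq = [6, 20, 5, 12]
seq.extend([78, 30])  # [6, 20, 5, 12, 78, 30]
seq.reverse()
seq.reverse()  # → [6, 20, 5, 12, 78, 30]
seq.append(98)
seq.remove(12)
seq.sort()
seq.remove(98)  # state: [5, 6, 20, 30, 78]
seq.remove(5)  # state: [6, 20, 30, 78]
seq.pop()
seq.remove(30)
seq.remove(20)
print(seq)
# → [6]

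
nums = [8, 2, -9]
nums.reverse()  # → [-9, 2, 8]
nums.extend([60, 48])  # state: [-9, 2, 8, 60, 48]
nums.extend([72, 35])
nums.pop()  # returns 35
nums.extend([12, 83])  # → [-9, 2, 8, 60, 48, 72, 12, 83]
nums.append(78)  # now [-9, 2, 8, 60, 48, 72, 12, 83, 78]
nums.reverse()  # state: [78, 83, 12, 72, 48, 60, 8, 2, -9]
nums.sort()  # [-9, 2, 8, 12, 48, 60, 72, 78, 83]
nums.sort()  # [-9, 2, 8, 12, 48, 60, 72, 78, 83]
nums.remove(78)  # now [-9, 2, 8, 12, 48, 60, 72, 83]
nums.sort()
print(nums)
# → [-9, 2, 8, 12, 48, 60, 72, 83]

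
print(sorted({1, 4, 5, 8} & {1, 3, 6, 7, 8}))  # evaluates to [1, 8]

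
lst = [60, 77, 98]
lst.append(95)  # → [60, 77, 98, 95]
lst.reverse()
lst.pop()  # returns 60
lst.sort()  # [77, 95, 98]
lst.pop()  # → 98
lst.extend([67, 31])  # [77, 95, 67, 31]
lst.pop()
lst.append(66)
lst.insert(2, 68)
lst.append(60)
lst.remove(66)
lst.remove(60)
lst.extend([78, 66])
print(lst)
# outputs [77, 95, 68, 67, 78, 66]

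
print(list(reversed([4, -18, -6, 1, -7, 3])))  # [3, -7, 1, -6, -18, 4]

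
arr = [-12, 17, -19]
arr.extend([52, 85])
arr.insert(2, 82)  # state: [-12, 17, 82, -19, 52, 85]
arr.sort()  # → [-19, -12, 17, 52, 82, 85]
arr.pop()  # 85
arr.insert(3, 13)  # [-19, -12, 17, 13, 52, 82]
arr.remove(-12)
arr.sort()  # [-19, 13, 17, 52, 82]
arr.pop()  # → 82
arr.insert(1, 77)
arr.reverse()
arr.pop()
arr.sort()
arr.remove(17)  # [13, 52, 77]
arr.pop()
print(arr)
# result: [13, 52]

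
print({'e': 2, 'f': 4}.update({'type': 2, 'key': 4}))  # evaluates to None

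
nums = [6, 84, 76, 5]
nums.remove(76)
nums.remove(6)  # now [84, 5]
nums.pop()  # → 5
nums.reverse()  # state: [84]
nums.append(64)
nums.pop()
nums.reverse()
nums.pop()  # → 84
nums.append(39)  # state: [39]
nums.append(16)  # [39, 16]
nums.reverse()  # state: [16, 39]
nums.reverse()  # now [39, 16]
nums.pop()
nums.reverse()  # [39]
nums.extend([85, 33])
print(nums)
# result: [39, 85, 33]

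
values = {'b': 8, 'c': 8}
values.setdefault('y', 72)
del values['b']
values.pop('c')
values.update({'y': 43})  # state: {'y': 43}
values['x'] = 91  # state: {'y': 43, 'x': 91}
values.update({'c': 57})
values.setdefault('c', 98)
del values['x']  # {'y': 43, 'c': 57}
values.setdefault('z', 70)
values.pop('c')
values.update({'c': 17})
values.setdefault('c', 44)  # 17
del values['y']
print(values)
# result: {'z': 70, 'c': 17}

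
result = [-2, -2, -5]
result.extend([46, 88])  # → [-2, -2, -5, 46, 88]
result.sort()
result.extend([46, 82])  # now [-5, -2, -2, 46, 88, 46, 82]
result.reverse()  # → [82, 46, 88, 46, -2, -2, -5]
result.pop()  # -5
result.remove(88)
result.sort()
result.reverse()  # [82, 46, 46, -2, -2]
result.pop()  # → -2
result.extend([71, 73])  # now [82, 46, 46, -2, 71, 73]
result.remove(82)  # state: [46, 46, -2, 71, 73]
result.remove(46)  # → [46, -2, 71, 73]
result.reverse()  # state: [73, 71, -2, 46]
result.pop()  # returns 46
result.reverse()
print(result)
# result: [-2, 71, 73]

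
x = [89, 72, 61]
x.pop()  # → 61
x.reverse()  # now [72, 89]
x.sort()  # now [72, 89]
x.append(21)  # [72, 89, 21]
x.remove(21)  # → [72, 89]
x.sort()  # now [72, 89]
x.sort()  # [72, 89]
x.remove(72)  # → [89]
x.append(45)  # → [89, 45]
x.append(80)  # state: [89, 45, 80]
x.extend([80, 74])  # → [89, 45, 80, 80, 74]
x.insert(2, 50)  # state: [89, 45, 50, 80, 80, 74]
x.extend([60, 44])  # [89, 45, 50, 80, 80, 74, 60, 44]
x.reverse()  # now [44, 60, 74, 80, 80, 50, 45, 89]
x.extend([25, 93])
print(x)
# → [44, 60, 74, 80, 80, 50, 45, 89, 25, 93]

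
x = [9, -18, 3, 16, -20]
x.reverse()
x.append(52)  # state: [-20, 16, 3, -18, 9, 52]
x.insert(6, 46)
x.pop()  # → 46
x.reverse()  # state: [52, 9, -18, 3, 16, -20]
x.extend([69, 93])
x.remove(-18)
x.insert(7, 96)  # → [52, 9, 3, 16, -20, 69, 93, 96]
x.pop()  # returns 96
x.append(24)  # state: [52, 9, 3, 16, -20, 69, 93, 24]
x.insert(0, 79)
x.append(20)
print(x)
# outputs [79, 52, 9, 3, 16, -20, 69, 93, 24, 20]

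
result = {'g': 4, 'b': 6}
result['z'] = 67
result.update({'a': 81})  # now {'g': 4, 'b': 6, 'z': 67, 'a': 81}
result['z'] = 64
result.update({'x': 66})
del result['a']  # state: {'g': 4, 'b': 6, 'z': 64, 'x': 66}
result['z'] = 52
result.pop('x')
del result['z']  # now {'g': 4, 'b': 6}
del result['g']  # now {'b': 6}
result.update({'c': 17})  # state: {'b': 6, 'c': 17}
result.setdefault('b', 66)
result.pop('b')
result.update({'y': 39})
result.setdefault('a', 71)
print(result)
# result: {'c': 17, 'y': 39, 'a': 71}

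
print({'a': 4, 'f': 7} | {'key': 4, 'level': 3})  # {'a': 4, 'f': 7, 'key': 4, 'level': 3}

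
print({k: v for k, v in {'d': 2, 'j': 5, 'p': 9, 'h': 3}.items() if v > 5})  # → {'p': 9}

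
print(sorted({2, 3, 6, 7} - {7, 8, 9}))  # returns [2, 3, 6]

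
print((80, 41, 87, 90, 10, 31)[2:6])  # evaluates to (87, 90, 10, 31)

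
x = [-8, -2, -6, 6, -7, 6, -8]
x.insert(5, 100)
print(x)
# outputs [-8, -2, -6, 6, -7, 100, 6, -8]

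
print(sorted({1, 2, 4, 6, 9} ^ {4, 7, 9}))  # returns [1, 2, 6, 7]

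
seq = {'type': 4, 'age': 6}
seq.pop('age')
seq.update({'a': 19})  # {'type': 4, 'a': 19}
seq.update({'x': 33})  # {'type': 4, 'a': 19, 'x': 33}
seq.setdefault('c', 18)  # 18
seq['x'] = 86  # {'type': 4, 'a': 19, 'x': 86, 'c': 18}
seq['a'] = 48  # {'type': 4, 'a': 48, 'x': 86, 'c': 18}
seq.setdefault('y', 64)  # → 64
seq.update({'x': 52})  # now {'type': 4, 'a': 48, 'x': 52, 'c': 18, 'y': 64}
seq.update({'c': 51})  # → {'type': 4, 'a': 48, 'x': 52, 'c': 51, 'y': 64}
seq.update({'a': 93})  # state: {'type': 4, 'a': 93, 'x': 52, 'c': 51, 'y': 64}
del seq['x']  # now {'type': 4, 'a': 93, 'c': 51, 'y': 64}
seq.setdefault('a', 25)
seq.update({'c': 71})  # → {'type': 4, 'a': 93, 'c': 71, 'y': 64}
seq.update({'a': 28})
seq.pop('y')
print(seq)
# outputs {'type': 4, 'a': 28, 'c': 71}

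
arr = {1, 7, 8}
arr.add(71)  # {1, 7, 8, 71}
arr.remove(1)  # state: {7, 8, 71}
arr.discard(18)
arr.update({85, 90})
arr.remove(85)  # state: {7, 8, 71, 90}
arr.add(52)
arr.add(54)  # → {7, 8, 52, 54, 71, 90}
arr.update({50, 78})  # {7, 8, 50, 52, 54, 71, 78, 90}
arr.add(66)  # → {7, 8, 50, 52, 54, 66, 71, 78, 90}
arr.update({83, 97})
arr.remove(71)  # {7, 8, 50, 52, 54, 66, 78, 83, 90, 97}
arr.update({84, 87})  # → {7, 8, 50, 52, 54, 66, 78, 83, 84, 87, 90, 97}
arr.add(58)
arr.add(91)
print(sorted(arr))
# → [7, 8, 50, 52, 54, 58, 66, 78, 83, 84, 87, 90, 91, 97]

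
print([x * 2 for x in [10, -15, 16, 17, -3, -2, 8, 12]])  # [20, -30, 32, 34, -6, -4, 16, 24]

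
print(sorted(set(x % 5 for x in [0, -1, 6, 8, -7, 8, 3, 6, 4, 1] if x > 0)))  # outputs [1, 3, 4]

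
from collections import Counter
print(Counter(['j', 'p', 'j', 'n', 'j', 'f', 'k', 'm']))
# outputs Counter({'j': 3, 'p': 1, 'n': 1, 'f': 1, 'k': 1, 'm': 1})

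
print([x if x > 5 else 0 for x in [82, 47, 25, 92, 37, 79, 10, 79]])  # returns [82, 47, 25, 92, 37, 79, 10, 79]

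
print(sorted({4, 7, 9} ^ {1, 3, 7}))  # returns [1, 3, 4, 9]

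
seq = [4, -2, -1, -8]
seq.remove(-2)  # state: [4, -1, -8]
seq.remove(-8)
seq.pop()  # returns -1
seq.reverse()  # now [4]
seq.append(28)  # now [4, 28]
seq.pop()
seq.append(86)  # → [4, 86]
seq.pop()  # 86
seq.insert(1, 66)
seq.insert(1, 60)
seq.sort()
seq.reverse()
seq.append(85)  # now [66, 60, 4, 85]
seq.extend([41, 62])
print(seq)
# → [66, 60, 4, 85, 41, 62]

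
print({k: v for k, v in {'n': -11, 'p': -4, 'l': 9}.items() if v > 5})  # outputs {'l': 9}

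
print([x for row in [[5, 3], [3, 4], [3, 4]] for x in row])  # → [5, 3, 3, 4, 3, 4]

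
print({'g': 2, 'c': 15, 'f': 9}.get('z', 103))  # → 103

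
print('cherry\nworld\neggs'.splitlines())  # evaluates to ['cherry', 'world', 'eggs']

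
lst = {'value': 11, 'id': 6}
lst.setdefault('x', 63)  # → 63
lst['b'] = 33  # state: {'value': 11, 'id': 6, 'x': 63, 'b': 33}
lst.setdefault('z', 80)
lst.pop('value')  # 11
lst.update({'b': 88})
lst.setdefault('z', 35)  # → 80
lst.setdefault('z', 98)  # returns 80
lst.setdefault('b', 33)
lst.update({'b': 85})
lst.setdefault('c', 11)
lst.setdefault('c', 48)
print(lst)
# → {'id': 6, 'x': 63, 'b': 85, 'z': 80, 'c': 11}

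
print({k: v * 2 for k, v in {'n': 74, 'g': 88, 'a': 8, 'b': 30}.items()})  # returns {'n': 148, 'g': 176, 'a': 16, 'b': 60}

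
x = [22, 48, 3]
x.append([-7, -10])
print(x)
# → [22, 48, 3, [-7, -10]]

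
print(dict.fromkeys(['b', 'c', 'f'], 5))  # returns {'b': 5, 'c': 5, 'f': 5}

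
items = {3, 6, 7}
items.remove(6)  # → {3, 7}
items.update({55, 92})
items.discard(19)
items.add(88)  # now {3, 7, 55, 88, 92}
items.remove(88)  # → {3, 7, 55, 92}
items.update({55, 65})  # {3, 7, 55, 65, 92}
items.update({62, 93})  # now {3, 7, 55, 62, 65, 92, 93}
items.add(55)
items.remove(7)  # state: {3, 55, 62, 65, 92, 93}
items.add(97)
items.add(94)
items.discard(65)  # {3, 55, 62, 92, 93, 94, 97}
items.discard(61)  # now {3, 55, 62, 92, 93, 94, 97}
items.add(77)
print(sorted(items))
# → [3, 55, 62, 77, 92, 93, 94, 97]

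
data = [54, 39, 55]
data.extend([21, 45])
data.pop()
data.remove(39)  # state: [54, 55, 21]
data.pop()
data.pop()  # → 55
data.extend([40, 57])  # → [54, 40, 57]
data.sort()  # [40, 54, 57]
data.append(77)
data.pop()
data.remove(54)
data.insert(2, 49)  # [40, 57, 49]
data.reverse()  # [49, 57, 40]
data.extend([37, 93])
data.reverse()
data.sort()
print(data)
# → [37, 40, 49, 57, 93]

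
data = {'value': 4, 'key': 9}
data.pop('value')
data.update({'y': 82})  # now {'key': 9, 'y': 82}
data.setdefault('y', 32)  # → 82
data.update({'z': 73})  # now {'key': 9, 'y': 82, 'z': 73}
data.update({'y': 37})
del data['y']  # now {'key': 9, 'z': 73}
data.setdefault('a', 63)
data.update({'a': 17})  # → {'key': 9, 'z': 73, 'a': 17}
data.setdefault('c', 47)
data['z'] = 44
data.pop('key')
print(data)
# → {'z': 44, 'a': 17, 'c': 47}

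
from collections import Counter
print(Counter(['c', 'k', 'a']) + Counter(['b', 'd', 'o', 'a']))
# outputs Counter({'a': 2, 'c': 1, 'k': 1, 'b': 1, 'd': 1, 'o': 1})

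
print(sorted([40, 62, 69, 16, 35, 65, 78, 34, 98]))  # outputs [16, 34, 35, 40, 62, 65, 69, 78, 98]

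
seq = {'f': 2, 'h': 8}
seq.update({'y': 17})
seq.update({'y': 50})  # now {'f': 2, 'h': 8, 'y': 50}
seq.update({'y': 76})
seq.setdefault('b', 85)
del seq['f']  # {'h': 8, 'y': 76, 'b': 85}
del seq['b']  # {'h': 8, 'y': 76}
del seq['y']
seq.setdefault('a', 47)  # 47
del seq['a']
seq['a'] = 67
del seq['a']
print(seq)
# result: {'h': 8}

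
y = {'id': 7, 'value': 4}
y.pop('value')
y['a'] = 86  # {'id': 7, 'a': 86}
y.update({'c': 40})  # {'id': 7, 'a': 86, 'c': 40}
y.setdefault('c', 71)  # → 40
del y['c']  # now {'id': 7, 'a': 86}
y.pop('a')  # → 86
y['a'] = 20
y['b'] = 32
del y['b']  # {'id': 7, 'a': 20}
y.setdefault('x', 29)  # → 29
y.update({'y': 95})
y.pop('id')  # 7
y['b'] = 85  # {'a': 20, 'x': 29, 'y': 95, 'b': 85}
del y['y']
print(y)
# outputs {'a': 20, 'x': 29, 'b': 85}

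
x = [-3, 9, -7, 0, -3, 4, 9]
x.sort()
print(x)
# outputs [-7, -3, -3, 0, 4, 9, 9]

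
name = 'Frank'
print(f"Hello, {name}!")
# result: Hello, Frank!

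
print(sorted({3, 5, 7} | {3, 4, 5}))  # [3, 4, 5, 7]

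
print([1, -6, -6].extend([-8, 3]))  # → None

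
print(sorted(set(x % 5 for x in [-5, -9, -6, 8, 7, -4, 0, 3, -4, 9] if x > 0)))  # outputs [2, 3, 4]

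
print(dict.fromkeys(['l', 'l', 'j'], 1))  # {'l': 1, 'j': 1}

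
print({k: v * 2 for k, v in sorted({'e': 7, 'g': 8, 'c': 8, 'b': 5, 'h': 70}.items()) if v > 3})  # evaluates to {'b': 10, 'c': 16, 'e': 14, 'g': 16, 'h': 140}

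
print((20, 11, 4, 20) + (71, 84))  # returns (20, 11, 4, 20, 71, 84)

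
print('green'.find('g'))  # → 0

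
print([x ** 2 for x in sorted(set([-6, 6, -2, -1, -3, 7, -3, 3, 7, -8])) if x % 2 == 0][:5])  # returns [64, 36, 4, 36]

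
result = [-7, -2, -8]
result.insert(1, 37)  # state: [-7, 37, -2, -8]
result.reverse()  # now [-8, -2, 37, -7]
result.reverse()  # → [-7, 37, -2, -8]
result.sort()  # [-8, -7, -2, 37]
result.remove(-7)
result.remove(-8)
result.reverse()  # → [37, -2]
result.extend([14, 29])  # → [37, -2, 14, 29]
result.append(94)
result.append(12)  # [37, -2, 14, 29, 94, 12]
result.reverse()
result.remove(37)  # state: [12, 94, 29, 14, -2]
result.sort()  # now [-2, 12, 14, 29, 94]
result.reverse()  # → [94, 29, 14, 12, -2]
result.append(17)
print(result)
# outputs [94, 29, 14, 12, -2, 17]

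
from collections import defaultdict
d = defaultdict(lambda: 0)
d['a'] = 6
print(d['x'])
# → 0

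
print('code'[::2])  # cd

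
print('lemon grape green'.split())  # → ['lemon', 'grape', 'green']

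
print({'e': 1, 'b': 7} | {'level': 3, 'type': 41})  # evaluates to {'e': 1, 'b': 7, 'level': 3, 'type': 41}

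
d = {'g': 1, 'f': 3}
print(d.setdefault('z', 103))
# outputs 103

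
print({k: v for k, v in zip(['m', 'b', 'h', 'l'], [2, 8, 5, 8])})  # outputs {'m': 2, 'b': 8, 'h': 5, 'l': 8}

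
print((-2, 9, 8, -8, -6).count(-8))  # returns 1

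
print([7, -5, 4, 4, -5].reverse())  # None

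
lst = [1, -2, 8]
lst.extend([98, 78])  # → [1, -2, 8, 98, 78]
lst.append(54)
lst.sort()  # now [-2, 1, 8, 54, 78, 98]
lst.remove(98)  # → [-2, 1, 8, 54, 78]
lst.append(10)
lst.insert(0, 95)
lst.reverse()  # [10, 78, 54, 8, 1, -2, 95]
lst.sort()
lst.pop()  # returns 95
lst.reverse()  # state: [78, 54, 10, 8, 1, -2]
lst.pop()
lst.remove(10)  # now [78, 54, 8, 1]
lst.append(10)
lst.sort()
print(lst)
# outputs [1, 8, 10, 54, 78]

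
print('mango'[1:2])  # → a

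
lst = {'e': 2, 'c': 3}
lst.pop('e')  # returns 2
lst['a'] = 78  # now {'c': 3, 'a': 78}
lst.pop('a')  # 78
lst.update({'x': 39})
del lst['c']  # {'x': 39}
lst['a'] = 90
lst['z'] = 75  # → {'x': 39, 'a': 90, 'z': 75}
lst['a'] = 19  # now {'x': 39, 'a': 19, 'z': 75}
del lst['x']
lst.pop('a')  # 19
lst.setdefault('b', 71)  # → 71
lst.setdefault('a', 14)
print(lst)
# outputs {'z': 75, 'b': 71, 'a': 14}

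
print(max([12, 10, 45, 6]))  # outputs 45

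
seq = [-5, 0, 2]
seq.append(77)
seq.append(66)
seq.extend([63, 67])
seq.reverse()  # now [67, 63, 66, 77, 2, 0, -5]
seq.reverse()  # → [-5, 0, 2, 77, 66, 63, 67]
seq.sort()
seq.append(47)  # [-5, 0, 2, 63, 66, 67, 77, 47]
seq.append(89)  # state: [-5, 0, 2, 63, 66, 67, 77, 47, 89]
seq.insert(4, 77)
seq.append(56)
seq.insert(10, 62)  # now [-5, 0, 2, 63, 77, 66, 67, 77, 47, 89, 62, 56]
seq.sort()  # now [-5, 0, 2, 47, 56, 62, 63, 66, 67, 77, 77, 89]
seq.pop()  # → 89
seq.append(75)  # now [-5, 0, 2, 47, 56, 62, 63, 66, 67, 77, 77, 75]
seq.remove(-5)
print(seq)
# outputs [0, 2, 47, 56, 62, 63, 66, 67, 77, 77, 75]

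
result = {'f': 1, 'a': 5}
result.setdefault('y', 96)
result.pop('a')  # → 5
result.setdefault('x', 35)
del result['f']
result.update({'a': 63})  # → {'y': 96, 'x': 35, 'a': 63}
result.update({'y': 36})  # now {'y': 36, 'x': 35, 'a': 63}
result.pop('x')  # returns 35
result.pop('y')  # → 36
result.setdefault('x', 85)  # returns 85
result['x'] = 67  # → {'a': 63, 'x': 67}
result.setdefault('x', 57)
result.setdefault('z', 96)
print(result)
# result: {'a': 63, 'x': 67, 'z': 96}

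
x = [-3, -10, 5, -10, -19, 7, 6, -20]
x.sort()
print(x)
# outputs [-20, -19, -10, -10, -3, 5, 6, 7]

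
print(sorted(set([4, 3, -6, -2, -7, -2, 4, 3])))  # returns [-7, -6, -2, 3, 4]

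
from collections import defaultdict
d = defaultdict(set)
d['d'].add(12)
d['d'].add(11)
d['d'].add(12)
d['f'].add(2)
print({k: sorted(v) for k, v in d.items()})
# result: {'d': [11, 12], 'f': [2]}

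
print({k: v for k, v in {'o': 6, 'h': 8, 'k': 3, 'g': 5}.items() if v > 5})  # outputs {'o': 6, 'h': 8}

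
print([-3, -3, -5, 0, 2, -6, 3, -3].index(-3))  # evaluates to 0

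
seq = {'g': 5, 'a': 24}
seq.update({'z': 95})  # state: {'g': 5, 'a': 24, 'z': 95}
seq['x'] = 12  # {'g': 5, 'a': 24, 'z': 95, 'x': 12}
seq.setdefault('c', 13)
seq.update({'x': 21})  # {'g': 5, 'a': 24, 'z': 95, 'x': 21, 'c': 13}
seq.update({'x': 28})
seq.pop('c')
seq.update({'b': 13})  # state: {'g': 5, 'a': 24, 'z': 95, 'x': 28, 'b': 13}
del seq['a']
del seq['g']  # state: {'z': 95, 'x': 28, 'b': 13}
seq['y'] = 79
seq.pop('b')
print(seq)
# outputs {'z': 95, 'x': 28, 'y': 79}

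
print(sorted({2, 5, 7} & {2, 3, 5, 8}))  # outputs [2, 5]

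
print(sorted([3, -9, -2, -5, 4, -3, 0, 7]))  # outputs [-9, -5, -3, -2, 0, 3, 4, 7]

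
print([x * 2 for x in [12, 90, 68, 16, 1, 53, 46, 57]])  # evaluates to [24, 180, 136, 32, 2, 106, 92, 114]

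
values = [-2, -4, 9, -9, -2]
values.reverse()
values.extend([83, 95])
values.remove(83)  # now [-2, -9, 9, -4, -2, 95]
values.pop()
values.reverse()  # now [-2, -4, 9, -9, -2]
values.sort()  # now [-9, -4, -2, -2, 9]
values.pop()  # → 9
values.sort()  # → [-9, -4, -2, -2]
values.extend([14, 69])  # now [-9, -4, -2, -2, 14, 69]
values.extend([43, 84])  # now [-9, -4, -2, -2, 14, 69, 43, 84]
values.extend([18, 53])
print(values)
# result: [-9, -4, -2, -2, 14, 69, 43, 84, 18, 53]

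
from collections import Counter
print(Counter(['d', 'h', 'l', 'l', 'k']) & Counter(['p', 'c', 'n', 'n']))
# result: Counter()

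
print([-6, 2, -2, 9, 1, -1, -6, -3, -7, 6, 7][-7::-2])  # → [1, -2, -6]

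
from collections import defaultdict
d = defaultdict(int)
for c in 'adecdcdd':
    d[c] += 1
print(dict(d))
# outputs {'a': 1, 'd': 4, 'e': 1, 'c': 2}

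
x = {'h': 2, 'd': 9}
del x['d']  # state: {'h': 2}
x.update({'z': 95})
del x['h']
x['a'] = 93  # {'z': 95, 'a': 93}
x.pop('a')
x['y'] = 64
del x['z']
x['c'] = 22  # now {'y': 64, 'c': 22}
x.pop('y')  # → 64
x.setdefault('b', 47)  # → 47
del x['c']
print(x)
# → {'b': 47}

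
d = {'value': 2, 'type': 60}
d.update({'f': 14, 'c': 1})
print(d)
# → {'value': 2, 'type': 60, 'f': 14, 'c': 1}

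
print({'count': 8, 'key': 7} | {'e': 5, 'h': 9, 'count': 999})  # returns {'count': 999, 'key': 7, 'e': 5, 'h': 9}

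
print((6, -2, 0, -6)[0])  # 6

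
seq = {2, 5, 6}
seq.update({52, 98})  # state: {2, 5, 6, 52, 98}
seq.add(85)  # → {2, 5, 6, 52, 85, 98}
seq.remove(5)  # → {2, 6, 52, 85, 98}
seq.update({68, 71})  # {2, 6, 52, 68, 71, 85, 98}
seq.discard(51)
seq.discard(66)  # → {2, 6, 52, 68, 71, 85, 98}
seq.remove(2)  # {6, 52, 68, 71, 85, 98}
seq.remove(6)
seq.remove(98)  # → {52, 68, 71, 85}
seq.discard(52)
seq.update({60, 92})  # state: {60, 68, 71, 85, 92}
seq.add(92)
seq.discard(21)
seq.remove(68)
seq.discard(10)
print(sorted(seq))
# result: [60, 71, 85, 92]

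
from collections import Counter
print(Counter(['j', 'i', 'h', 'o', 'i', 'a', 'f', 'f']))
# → Counter({'i': 2, 'f': 2, 'j': 1, 'h': 1, 'o': 1, 'a': 1})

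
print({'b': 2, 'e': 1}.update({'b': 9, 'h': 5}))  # None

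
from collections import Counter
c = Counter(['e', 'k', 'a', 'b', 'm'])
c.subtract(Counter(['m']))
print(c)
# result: Counter({'e': 1, 'k': 1, 'a': 1, 'b': 1, 'm': 0})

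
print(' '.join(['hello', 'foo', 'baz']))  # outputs hello foo baz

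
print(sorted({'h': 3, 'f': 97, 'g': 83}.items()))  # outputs [('f', 97), ('g', 83), ('h', 3)]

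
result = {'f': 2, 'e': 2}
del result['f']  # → {'e': 2}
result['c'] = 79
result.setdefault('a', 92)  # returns 92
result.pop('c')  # 79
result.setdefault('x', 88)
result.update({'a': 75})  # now {'e': 2, 'a': 75, 'x': 88}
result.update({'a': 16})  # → {'e': 2, 'a': 16, 'x': 88}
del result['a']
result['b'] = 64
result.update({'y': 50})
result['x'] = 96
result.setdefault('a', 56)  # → 56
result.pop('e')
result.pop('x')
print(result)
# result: {'b': 64, 'y': 50, 'a': 56}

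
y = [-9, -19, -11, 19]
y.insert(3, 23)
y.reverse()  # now [19, 23, -11, -19, -9]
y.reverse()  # [-9, -19, -11, 23, 19]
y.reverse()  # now [19, 23, -11, -19, -9]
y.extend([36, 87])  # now [19, 23, -11, -19, -9, 36, 87]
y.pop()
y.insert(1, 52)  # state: [19, 52, 23, -11, -19, -9, 36]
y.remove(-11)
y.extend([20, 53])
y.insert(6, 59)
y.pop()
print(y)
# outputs [19, 52, 23, -19, -9, 36, 59, 20]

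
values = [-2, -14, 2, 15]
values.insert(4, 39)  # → [-2, -14, 2, 15, 39]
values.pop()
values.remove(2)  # [-2, -14, 15]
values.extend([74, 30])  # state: [-2, -14, 15, 74, 30]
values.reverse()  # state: [30, 74, 15, -14, -2]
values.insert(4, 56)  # [30, 74, 15, -14, 56, -2]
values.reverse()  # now [-2, 56, -14, 15, 74, 30]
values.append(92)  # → [-2, 56, -14, 15, 74, 30, 92]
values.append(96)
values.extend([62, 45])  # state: [-2, 56, -14, 15, 74, 30, 92, 96, 62, 45]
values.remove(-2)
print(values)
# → [56, -14, 15, 74, 30, 92, 96, 62, 45]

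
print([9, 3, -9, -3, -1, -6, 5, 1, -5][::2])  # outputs [9, -9, -1, 5, -5]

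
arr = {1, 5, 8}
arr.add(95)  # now {1, 5, 8, 95}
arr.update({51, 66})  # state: {1, 5, 8, 51, 66, 95}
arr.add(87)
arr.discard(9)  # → {1, 5, 8, 51, 66, 87, 95}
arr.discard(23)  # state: {1, 5, 8, 51, 66, 87, 95}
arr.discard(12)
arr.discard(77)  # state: {1, 5, 8, 51, 66, 87, 95}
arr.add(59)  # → {1, 5, 8, 51, 59, 66, 87, 95}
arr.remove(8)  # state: {1, 5, 51, 59, 66, 87, 95}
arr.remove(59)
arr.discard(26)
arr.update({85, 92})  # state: {1, 5, 51, 66, 85, 87, 92, 95}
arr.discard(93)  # {1, 5, 51, 66, 85, 87, 92, 95}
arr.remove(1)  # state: {5, 51, 66, 85, 87, 92, 95}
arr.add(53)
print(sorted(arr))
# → [5, 51, 53, 66, 85, 87, 92, 95]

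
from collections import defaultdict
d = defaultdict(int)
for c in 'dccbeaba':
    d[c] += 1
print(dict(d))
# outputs {'d': 1, 'c': 2, 'b': 2, 'e': 1, 'a': 2}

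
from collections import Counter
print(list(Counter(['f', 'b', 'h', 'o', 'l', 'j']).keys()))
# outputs ['f', 'b', 'h', 'o', 'l', 'j']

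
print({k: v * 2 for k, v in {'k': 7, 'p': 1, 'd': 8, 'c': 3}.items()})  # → {'k': 14, 'p': 2, 'd': 16, 'c': 6}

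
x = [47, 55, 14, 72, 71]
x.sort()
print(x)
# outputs [14, 47, 55, 71, 72]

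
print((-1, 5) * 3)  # (-1, 5, -1, 5, -1, 5)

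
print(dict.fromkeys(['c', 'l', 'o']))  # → {'c': None, 'l': None, 'o': None}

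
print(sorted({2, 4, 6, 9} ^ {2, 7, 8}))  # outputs [4, 6, 7, 8, 9]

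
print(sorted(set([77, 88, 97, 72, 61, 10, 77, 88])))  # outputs [10, 61, 72, 77, 88, 97]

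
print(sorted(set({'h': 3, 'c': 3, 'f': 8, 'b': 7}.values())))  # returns [3, 7, 8]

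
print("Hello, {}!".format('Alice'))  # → Hello, Alice!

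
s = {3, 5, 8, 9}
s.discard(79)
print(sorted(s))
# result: [3, 5, 8, 9]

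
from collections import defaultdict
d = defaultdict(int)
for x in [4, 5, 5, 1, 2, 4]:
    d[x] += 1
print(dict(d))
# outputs {4: 2, 5: 2, 1: 1, 2: 1}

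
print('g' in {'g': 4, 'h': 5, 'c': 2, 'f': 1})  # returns True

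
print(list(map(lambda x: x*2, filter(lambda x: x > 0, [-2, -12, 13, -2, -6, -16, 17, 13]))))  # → [26, 34, 26]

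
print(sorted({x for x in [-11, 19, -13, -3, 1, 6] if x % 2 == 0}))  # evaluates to [6]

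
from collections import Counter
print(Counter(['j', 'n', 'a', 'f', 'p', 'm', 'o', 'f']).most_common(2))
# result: [('f', 2), ('j', 1)]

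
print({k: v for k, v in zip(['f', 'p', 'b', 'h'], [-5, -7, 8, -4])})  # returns {'f': -5, 'p': -7, 'b': 8, 'h': -4}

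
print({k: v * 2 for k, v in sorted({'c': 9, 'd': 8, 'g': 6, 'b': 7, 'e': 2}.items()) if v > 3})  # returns {'b': 14, 'c': 18, 'd': 16, 'g': 12}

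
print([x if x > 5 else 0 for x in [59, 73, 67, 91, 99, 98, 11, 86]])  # [59, 73, 67, 91, 99, 98, 11, 86]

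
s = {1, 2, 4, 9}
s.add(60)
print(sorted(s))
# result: [1, 2, 4, 9, 60]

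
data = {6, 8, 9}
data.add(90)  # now {6, 8, 9, 90}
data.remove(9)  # {6, 8, 90}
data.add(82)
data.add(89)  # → {6, 8, 82, 89, 90}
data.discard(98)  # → {6, 8, 82, 89, 90}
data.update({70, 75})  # {6, 8, 70, 75, 82, 89, 90}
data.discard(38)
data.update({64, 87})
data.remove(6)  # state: {8, 64, 70, 75, 82, 87, 89, 90}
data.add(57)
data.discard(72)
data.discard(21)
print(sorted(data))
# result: [8, 57, 64, 70, 75, 82, 87, 89, 90]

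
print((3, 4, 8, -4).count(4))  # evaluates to 1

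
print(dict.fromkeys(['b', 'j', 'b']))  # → {'b': None, 'j': None}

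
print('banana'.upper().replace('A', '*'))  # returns B*N*N*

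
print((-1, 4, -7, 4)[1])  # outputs 4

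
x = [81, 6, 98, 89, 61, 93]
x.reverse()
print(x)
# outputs [93, 61, 89, 98, 6, 81]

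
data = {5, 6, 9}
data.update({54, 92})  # {5, 6, 9, 54, 92}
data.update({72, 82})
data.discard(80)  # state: {5, 6, 9, 54, 72, 82, 92}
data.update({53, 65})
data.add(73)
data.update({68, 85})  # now {5, 6, 9, 53, 54, 65, 68, 72, 73, 82, 85, 92}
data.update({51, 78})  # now {5, 6, 9, 51, 53, 54, 65, 68, 72, 73, 78, 82, 85, 92}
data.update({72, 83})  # {5, 6, 9, 51, 53, 54, 65, 68, 72, 73, 78, 82, 83, 85, 92}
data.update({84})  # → {5, 6, 9, 51, 53, 54, 65, 68, 72, 73, 78, 82, 83, 84, 85, 92}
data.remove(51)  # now {5, 6, 9, 53, 54, 65, 68, 72, 73, 78, 82, 83, 84, 85, 92}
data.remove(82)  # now {5, 6, 9, 53, 54, 65, 68, 72, 73, 78, 83, 84, 85, 92}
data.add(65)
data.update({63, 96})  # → {5, 6, 9, 53, 54, 63, 65, 68, 72, 73, 78, 83, 84, 85, 92, 96}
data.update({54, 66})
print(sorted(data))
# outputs [5, 6, 9, 53, 54, 63, 65, 66, 68, 72, 73, 78, 83, 84, 85, 92, 96]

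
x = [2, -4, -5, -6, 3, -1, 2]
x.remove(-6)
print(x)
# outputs [2, -4, -5, 3, -1, 2]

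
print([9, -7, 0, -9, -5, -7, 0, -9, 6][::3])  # [9, -9, 0]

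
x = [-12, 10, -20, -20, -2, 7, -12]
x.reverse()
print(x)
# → [-12, 7, -2, -20, -20, 10, -12]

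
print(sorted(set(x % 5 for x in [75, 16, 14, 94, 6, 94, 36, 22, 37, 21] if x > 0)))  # [0, 1, 2, 4]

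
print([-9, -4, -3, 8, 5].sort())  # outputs None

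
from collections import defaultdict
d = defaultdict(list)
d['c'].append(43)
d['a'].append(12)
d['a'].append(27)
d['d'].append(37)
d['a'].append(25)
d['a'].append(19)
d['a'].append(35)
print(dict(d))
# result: {'c': [43], 'a': [12, 27, 25, 19, 35], 'd': [37]}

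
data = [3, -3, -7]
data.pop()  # -7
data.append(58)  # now [3, -3, 58]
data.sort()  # [-3, 3, 58]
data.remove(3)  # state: [-3, 58]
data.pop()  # 58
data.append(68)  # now [-3, 68]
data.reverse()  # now [68, -3]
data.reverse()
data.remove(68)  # [-3]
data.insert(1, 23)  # [-3, 23]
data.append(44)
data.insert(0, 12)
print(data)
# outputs [12, -3, 23, 44]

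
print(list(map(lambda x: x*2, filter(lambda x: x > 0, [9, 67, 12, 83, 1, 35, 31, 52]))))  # [18, 134, 24, 166, 2, 70, 62, 104]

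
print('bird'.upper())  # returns BIRD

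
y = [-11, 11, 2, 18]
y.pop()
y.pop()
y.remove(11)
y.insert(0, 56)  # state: [56, -11]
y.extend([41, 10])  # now [56, -11, 41, 10]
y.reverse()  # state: [10, 41, -11, 56]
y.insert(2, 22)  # [10, 41, 22, -11, 56]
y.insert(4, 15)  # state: [10, 41, 22, -11, 15, 56]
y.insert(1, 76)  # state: [10, 76, 41, 22, -11, 15, 56]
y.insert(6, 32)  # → [10, 76, 41, 22, -11, 15, 32, 56]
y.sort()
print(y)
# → [-11, 10, 15, 22, 32, 41, 56, 76]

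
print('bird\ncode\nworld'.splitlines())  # ['bird', 'code', 'world']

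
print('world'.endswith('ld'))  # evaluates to True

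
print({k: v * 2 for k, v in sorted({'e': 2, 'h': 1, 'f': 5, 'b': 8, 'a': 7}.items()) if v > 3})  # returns {'a': 14, 'b': 16, 'f': 10}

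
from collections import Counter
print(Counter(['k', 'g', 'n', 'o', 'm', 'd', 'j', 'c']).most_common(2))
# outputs [('k', 1), ('g', 1)]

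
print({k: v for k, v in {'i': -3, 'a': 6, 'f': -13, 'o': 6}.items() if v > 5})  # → {'a': 6, 'o': 6}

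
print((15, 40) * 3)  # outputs (15, 40, 15, 40, 15, 40)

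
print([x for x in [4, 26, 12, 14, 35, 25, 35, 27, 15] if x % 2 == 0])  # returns [4, 26, 12, 14]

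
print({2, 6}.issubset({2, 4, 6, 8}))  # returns True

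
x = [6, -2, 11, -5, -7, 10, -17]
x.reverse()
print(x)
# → [-17, 10, -7, -5, 11, -2, 6]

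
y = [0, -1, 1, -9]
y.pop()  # -9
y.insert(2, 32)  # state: [0, -1, 32, 1]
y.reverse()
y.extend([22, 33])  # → [1, 32, -1, 0, 22, 33]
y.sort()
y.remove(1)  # [-1, 0, 22, 32, 33]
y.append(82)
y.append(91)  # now [-1, 0, 22, 32, 33, 82, 91]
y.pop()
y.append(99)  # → [-1, 0, 22, 32, 33, 82, 99]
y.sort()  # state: [-1, 0, 22, 32, 33, 82, 99]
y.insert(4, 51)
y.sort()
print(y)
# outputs [-1, 0, 22, 32, 33, 51, 82, 99]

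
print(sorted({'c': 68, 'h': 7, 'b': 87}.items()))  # [('b', 87), ('c', 68), ('h', 7)]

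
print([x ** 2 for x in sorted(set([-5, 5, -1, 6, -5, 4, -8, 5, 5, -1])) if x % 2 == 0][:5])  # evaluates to [64, 16, 36]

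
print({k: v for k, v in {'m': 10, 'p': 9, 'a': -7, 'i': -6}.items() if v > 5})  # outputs {'m': 10, 'p': 9}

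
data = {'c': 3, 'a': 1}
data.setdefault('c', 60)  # 3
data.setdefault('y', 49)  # 49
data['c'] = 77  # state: {'c': 77, 'a': 1, 'y': 49}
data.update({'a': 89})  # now {'c': 77, 'a': 89, 'y': 49}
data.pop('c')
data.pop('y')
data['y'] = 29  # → {'a': 89, 'y': 29}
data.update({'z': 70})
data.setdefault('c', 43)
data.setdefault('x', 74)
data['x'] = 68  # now {'a': 89, 'y': 29, 'z': 70, 'c': 43, 'x': 68}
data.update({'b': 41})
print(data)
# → {'a': 89, 'y': 29, 'z': 70, 'c': 43, 'x': 68, 'b': 41}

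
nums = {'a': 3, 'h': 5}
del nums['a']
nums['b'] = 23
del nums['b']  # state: {'h': 5}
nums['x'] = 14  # {'h': 5, 'x': 14}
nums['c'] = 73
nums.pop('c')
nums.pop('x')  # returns 14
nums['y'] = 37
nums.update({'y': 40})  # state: {'h': 5, 'y': 40}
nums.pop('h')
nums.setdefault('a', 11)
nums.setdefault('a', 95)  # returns 11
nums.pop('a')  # 11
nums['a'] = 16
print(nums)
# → {'y': 40, 'a': 16}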